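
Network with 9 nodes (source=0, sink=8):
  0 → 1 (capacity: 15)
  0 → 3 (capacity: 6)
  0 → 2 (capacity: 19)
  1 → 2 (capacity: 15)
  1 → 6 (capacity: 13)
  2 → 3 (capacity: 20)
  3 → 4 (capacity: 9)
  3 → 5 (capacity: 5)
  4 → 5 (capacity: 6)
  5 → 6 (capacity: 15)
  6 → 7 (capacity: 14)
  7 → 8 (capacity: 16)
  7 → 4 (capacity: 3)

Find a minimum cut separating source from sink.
Min cut value = 14, edges: (6,7)

Min cut value: 14
Partition: S = [0, 1, 2, 3, 4, 5, 6], T = [7, 8]
Cut edges: (6,7)

By max-flow min-cut theorem, max flow = min cut = 14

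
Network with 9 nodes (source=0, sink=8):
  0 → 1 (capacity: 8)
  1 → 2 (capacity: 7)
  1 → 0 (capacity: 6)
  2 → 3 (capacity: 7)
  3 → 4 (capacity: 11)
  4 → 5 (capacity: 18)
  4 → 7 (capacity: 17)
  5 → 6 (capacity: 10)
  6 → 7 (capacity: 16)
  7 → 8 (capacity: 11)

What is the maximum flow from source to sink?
Maximum flow = 7

Max flow: 7

Flow assignment:
  0 → 1: 7/8
  1 → 2: 7/7
  2 → 3: 7/7
  3 → 4: 7/11
  4 → 7: 7/17
  7 → 8: 7/11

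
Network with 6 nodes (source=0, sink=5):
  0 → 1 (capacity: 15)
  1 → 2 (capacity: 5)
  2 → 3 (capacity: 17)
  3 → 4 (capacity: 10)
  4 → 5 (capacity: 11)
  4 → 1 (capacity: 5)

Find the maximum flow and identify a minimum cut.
Max flow = 5, Min cut edges: (1,2)

Maximum flow: 5
Minimum cut: (1,2)
Partition: S = [0, 1], T = [2, 3, 4, 5]

Max-flow min-cut theorem verified: both equal 5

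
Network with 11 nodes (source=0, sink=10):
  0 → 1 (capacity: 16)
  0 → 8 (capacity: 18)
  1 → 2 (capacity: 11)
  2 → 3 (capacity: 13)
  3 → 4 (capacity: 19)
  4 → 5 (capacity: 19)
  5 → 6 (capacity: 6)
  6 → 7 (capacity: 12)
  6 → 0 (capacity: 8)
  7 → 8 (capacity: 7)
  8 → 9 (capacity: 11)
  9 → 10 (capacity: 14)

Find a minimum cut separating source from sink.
Min cut value = 11, edges: (8,9)

Min cut value: 11
Partition: S = [0, 1, 2, 3, 4, 5, 6, 7, 8], T = [9, 10]
Cut edges: (8,9)

By max-flow min-cut theorem, max flow = min cut = 11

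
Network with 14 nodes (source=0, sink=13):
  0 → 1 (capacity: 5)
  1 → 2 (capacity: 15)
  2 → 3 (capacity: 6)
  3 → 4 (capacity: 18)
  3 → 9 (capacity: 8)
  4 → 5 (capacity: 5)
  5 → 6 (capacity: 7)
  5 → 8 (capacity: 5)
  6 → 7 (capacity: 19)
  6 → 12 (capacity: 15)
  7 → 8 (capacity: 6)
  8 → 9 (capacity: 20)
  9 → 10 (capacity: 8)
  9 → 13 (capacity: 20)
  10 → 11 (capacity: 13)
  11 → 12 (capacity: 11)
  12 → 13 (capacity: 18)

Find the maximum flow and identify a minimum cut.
Max flow = 5, Min cut edges: (0,1)

Maximum flow: 5
Minimum cut: (0,1)
Partition: S = [0], T = [1, 2, 3, 4, 5, 6, 7, 8, 9, 10, 11, 12, 13]

Max-flow min-cut theorem verified: both equal 5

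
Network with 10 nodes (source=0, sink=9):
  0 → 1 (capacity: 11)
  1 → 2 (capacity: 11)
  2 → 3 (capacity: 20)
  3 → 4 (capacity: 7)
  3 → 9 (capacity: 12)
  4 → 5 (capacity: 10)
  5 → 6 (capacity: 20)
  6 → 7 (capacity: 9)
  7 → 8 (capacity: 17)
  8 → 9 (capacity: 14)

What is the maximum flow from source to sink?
Maximum flow = 11

Max flow: 11

Flow assignment:
  0 → 1: 11/11
  1 → 2: 11/11
  2 → 3: 11/20
  3 → 9: 11/12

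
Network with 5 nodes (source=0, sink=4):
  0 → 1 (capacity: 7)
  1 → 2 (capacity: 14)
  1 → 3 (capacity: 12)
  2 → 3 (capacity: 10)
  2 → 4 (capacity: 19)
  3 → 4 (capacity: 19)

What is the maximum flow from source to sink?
Maximum flow = 7

Max flow: 7

Flow assignment:
  0 → 1: 7/7
  1 → 2: 7/14
  2 → 4: 7/19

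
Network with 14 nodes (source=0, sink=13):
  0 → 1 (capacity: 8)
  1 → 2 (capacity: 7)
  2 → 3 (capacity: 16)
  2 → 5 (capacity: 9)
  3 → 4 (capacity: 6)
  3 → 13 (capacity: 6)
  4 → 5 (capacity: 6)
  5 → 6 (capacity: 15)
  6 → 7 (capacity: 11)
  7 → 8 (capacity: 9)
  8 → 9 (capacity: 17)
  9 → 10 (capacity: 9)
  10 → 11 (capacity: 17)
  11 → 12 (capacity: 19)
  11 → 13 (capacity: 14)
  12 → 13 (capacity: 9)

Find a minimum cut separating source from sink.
Min cut value = 7, edges: (1,2)

Min cut value: 7
Partition: S = [0, 1], T = [2, 3, 4, 5, 6, 7, 8, 9, 10, 11, 12, 13]
Cut edges: (1,2)

By max-flow min-cut theorem, max flow = min cut = 7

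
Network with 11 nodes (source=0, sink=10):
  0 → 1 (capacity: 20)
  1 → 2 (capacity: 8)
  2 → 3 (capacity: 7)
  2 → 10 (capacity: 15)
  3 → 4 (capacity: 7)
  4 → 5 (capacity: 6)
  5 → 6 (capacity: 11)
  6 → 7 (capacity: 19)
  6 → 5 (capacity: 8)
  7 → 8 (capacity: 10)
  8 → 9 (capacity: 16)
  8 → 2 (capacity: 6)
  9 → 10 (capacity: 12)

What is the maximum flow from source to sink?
Maximum flow = 8

Max flow: 8

Flow assignment:
  0 → 1: 8/20
  1 → 2: 8/8
  2 → 10: 8/15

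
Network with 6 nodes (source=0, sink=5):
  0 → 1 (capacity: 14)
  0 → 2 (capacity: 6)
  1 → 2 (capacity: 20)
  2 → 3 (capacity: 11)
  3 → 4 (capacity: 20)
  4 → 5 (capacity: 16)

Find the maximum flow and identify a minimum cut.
Max flow = 11, Min cut edges: (2,3)

Maximum flow: 11
Minimum cut: (2,3)
Partition: S = [0, 1, 2], T = [3, 4, 5]

Max-flow min-cut theorem verified: both equal 11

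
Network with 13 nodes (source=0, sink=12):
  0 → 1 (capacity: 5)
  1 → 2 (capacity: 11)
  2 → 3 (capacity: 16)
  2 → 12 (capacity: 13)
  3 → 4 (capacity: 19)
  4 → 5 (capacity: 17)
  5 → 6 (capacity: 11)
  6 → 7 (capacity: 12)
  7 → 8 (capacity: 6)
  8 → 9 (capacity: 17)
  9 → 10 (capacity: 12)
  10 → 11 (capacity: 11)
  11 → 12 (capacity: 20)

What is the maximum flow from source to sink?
Maximum flow = 5

Max flow: 5

Flow assignment:
  0 → 1: 5/5
  1 → 2: 5/11
  2 → 12: 5/13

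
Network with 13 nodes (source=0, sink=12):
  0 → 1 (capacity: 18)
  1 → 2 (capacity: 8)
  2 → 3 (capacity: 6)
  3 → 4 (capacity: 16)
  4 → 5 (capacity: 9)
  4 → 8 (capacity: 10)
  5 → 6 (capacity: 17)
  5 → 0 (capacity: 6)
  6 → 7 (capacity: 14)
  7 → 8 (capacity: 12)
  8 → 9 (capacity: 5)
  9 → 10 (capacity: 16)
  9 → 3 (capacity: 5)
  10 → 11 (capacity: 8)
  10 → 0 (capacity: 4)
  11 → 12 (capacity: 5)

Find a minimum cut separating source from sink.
Min cut value = 5, edges: (11,12)

Min cut value: 5
Partition: S = [0, 1, 2, 3, 4, 5, 6, 7, 8, 9, 10, 11], T = [12]
Cut edges: (11,12)

By max-flow min-cut theorem, max flow = min cut = 5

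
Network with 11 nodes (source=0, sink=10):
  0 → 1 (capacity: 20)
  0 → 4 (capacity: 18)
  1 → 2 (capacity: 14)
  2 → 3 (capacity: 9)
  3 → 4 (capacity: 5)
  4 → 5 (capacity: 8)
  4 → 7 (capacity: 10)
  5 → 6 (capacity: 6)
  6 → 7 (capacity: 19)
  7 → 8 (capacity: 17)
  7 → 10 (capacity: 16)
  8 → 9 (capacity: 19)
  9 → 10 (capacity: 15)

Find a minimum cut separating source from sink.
Min cut value = 16, edges: (4,7), (5,6)

Min cut value: 16
Partition: S = [0, 1, 2, 3, 4, 5], T = [6, 7, 8, 9, 10]
Cut edges: (4,7), (5,6)

By max-flow min-cut theorem, max flow = min cut = 16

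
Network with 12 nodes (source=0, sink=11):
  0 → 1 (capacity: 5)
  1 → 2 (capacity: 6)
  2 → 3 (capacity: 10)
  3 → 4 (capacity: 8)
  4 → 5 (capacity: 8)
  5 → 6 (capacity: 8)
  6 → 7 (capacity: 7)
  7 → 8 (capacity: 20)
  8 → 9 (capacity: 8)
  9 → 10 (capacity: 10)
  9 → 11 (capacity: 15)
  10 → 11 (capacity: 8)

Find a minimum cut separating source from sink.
Min cut value = 5, edges: (0,1)

Min cut value: 5
Partition: S = [0], T = [1, 2, 3, 4, 5, 6, 7, 8, 9, 10, 11]
Cut edges: (0,1)

By max-flow min-cut theorem, max flow = min cut = 5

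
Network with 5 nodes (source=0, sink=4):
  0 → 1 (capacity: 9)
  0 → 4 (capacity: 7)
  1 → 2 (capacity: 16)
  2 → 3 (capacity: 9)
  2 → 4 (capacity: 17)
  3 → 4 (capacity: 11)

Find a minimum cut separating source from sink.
Min cut value = 16, edges: (0,1), (0,4)

Min cut value: 16
Partition: S = [0], T = [1, 2, 3, 4]
Cut edges: (0,1), (0,4)

By max-flow min-cut theorem, max flow = min cut = 16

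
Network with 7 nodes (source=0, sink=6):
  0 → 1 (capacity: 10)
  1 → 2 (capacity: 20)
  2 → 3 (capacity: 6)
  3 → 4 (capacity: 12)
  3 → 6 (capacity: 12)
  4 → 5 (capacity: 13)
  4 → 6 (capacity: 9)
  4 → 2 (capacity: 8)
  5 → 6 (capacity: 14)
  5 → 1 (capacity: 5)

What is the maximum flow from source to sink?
Maximum flow = 6

Max flow: 6

Flow assignment:
  0 → 1: 6/10
  1 → 2: 6/20
  2 → 3: 6/6
  3 → 6: 6/12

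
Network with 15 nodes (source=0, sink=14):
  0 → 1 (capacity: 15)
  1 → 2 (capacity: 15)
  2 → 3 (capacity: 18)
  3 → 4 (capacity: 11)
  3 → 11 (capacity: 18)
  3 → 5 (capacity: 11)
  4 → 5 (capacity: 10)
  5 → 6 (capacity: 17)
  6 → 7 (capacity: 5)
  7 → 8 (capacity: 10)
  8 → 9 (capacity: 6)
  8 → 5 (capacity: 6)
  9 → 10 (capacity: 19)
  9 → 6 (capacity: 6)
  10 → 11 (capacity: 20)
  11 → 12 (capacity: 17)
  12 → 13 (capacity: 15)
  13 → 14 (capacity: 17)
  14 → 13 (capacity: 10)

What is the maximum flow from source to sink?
Maximum flow = 15

Max flow: 15

Flow assignment:
  0 → 1: 15/15
  1 → 2: 15/15
  2 → 3: 15/18
  3 → 11: 15/18
  11 → 12: 15/17
  12 → 13: 15/15
  13 → 14: 15/17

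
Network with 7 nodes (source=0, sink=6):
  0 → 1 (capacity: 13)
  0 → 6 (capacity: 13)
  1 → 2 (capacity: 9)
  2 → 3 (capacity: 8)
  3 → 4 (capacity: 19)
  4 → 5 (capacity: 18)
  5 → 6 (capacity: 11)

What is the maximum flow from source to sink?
Maximum flow = 21

Max flow: 21

Flow assignment:
  0 → 1: 8/13
  0 → 6: 13/13
  1 → 2: 8/9
  2 → 3: 8/8
  3 → 4: 8/19
  4 → 5: 8/18
  5 → 6: 8/11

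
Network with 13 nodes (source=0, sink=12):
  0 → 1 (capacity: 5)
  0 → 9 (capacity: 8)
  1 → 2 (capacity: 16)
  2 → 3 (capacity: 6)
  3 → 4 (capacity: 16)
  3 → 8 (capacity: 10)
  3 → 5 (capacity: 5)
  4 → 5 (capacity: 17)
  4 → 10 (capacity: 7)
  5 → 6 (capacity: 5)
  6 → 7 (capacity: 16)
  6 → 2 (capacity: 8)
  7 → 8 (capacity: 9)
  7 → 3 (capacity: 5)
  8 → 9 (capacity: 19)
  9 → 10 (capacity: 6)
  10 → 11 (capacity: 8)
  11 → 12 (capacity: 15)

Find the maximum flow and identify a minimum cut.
Max flow = 8, Min cut edges: (10,11)

Maximum flow: 8
Minimum cut: (10,11)
Partition: S = [0, 1, 2, 3, 4, 5, 6, 7, 8, 9, 10], T = [11, 12]

Max-flow min-cut theorem verified: both equal 8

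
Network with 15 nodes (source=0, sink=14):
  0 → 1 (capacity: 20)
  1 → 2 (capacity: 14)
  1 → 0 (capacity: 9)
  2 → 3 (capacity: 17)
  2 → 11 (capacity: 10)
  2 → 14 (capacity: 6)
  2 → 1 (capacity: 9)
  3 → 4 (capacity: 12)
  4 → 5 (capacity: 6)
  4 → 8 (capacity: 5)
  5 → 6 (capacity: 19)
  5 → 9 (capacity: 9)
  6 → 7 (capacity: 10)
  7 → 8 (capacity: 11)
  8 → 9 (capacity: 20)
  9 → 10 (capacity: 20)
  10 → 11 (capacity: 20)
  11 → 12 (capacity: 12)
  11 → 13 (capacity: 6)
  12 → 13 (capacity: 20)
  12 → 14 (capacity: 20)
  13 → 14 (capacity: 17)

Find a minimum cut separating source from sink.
Min cut value = 14, edges: (1,2)

Min cut value: 14
Partition: S = [0, 1], T = [2, 3, 4, 5, 6, 7, 8, 9, 10, 11, 12, 13, 14]
Cut edges: (1,2)

By max-flow min-cut theorem, max flow = min cut = 14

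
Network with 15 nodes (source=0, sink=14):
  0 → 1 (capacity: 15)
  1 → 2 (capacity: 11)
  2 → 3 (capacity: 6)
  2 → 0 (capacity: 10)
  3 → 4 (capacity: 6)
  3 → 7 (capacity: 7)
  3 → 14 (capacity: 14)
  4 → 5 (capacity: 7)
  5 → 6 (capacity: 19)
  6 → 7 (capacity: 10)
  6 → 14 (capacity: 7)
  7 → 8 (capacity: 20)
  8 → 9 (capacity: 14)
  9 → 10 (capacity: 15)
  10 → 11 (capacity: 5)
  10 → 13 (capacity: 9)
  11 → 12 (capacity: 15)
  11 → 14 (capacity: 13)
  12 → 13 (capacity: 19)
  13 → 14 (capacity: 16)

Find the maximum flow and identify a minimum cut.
Max flow = 6, Min cut edges: (2,3)

Maximum flow: 6
Minimum cut: (2,3)
Partition: S = [0, 1, 2], T = [3, 4, 5, 6, 7, 8, 9, 10, 11, 12, 13, 14]

Max-flow min-cut theorem verified: both equal 6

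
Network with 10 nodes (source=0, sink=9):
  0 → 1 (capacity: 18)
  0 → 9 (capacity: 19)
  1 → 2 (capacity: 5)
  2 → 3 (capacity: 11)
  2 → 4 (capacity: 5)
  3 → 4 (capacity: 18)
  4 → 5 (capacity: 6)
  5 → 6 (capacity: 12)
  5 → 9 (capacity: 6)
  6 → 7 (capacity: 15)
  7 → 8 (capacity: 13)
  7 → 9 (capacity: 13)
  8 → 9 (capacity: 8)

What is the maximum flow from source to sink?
Maximum flow = 24

Max flow: 24

Flow assignment:
  0 → 1: 5/18
  0 → 9: 19/19
  1 → 2: 5/5
  2 → 4: 5/5
  4 → 5: 5/6
  5 → 9: 5/6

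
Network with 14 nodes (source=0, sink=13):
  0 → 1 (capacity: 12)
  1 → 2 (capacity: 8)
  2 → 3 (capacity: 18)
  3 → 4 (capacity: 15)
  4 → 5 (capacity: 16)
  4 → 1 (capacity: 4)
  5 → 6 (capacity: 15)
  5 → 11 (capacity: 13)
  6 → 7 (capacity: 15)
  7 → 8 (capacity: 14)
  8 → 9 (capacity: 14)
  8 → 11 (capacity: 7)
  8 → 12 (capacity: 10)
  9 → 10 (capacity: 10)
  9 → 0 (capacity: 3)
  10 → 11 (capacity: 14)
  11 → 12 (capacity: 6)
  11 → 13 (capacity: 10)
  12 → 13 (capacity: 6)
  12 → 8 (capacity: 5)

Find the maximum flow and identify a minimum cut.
Max flow = 8, Min cut edges: (1,2)

Maximum flow: 8
Minimum cut: (1,2)
Partition: S = [0, 1], T = [2, 3, 4, 5, 6, 7, 8, 9, 10, 11, 12, 13]

Max-flow min-cut theorem verified: both equal 8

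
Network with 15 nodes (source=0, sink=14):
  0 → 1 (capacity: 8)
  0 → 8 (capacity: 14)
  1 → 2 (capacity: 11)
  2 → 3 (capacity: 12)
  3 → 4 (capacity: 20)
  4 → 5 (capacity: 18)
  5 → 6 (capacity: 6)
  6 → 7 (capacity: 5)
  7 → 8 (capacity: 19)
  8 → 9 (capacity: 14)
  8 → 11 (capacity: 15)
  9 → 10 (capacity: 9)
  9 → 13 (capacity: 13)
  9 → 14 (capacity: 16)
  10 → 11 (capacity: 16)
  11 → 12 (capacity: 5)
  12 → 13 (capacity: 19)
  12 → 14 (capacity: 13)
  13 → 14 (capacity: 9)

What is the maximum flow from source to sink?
Maximum flow = 19

Max flow: 19

Flow assignment:
  0 → 1: 5/8
  0 → 8: 14/14
  1 → 2: 5/11
  2 → 3: 5/12
  3 → 4: 5/20
  4 → 5: 5/18
  5 → 6: 5/6
  6 → 7: 5/5
  7 → 8: 5/19
  8 → 9: 14/14
  8 → 11: 5/15
  9 → 14: 14/16
  11 → 12: 5/5
  12 → 14: 5/13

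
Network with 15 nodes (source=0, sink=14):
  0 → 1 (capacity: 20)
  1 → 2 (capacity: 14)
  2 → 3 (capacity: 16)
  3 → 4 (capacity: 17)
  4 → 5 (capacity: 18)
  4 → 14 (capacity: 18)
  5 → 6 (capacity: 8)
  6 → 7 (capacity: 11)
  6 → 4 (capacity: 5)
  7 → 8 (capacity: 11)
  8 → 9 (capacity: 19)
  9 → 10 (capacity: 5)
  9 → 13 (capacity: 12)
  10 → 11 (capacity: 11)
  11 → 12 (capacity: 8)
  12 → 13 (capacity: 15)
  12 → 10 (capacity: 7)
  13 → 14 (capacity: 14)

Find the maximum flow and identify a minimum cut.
Max flow = 14, Min cut edges: (1,2)

Maximum flow: 14
Minimum cut: (1,2)
Partition: S = [0, 1], T = [2, 3, 4, 5, 6, 7, 8, 9, 10, 11, 12, 13, 14]

Max-flow min-cut theorem verified: both equal 14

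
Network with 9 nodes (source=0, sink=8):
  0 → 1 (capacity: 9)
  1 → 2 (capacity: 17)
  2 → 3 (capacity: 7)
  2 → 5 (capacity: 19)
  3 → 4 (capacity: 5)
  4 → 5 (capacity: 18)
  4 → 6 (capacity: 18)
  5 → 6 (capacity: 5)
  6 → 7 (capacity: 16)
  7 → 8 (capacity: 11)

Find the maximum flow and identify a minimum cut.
Max flow = 9, Min cut edges: (0,1)

Maximum flow: 9
Minimum cut: (0,1)
Partition: S = [0], T = [1, 2, 3, 4, 5, 6, 7, 8]

Max-flow min-cut theorem verified: both equal 9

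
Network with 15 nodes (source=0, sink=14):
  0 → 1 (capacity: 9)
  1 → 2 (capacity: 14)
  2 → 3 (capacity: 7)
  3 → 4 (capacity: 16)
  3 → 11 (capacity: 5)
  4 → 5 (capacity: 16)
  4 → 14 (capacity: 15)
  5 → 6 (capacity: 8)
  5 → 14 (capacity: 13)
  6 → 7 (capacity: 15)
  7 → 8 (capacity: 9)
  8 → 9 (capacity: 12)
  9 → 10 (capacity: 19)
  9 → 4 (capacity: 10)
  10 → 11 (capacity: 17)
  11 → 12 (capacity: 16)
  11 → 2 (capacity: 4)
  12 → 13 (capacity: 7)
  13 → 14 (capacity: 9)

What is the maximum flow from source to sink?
Maximum flow = 7

Max flow: 7

Flow assignment:
  0 → 1: 7/9
  1 → 2: 7/14
  2 → 3: 7/7
  3 → 4: 7/16
  4 → 14: 7/15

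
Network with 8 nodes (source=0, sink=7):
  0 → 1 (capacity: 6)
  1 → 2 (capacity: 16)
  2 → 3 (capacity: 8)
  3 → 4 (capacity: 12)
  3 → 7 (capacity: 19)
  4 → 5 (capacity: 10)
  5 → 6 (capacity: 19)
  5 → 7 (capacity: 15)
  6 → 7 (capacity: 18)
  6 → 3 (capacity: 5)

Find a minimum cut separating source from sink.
Min cut value = 6, edges: (0,1)

Min cut value: 6
Partition: S = [0], T = [1, 2, 3, 4, 5, 6, 7]
Cut edges: (0,1)

By max-flow min-cut theorem, max flow = min cut = 6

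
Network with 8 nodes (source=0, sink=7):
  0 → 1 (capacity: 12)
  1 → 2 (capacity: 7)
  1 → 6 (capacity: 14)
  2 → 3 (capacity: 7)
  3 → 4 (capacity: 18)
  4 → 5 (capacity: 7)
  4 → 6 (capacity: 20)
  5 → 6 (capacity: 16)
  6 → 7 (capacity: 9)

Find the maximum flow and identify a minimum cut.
Max flow = 9, Min cut edges: (6,7)

Maximum flow: 9
Minimum cut: (6,7)
Partition: S = [0, 1, 2, 3, 4, 5, 6], T = [7]

Max-flow min-cut theorem verified: both equal 9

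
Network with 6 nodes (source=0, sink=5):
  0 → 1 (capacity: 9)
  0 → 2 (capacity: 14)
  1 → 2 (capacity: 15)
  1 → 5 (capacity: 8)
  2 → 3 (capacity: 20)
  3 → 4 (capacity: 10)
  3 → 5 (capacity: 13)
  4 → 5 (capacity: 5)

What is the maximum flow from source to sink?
Maximum flow = 23

Max flow: 23

Flow assignment:
  0 → 1: 9/9
  0 → 2: 14/14
  1 → 2: 1/15
  1 → 5: 8/8
  2 → 3: 15/20
  3 → 4: 2/10
  3 → 5: 13/13
  4 → 5: 2/5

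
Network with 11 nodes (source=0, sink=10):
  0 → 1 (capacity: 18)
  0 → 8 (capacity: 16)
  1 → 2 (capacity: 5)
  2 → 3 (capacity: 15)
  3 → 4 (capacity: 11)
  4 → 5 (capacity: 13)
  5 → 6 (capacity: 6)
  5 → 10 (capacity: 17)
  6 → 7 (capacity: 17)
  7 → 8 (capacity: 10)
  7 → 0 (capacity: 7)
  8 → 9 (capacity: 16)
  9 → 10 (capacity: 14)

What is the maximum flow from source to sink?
Maximum flow = 19

Max flow: 19

Flow assignment:
  0 → 1: 5/18
  0 → 8: 14/16
  1 → 2: 5/5
  2 → 3: 5/15
  3 → 4: 5/11
  4 → 5: 5/13
  5 → 10: 5/17
  8 → 9: 14/16
  9 → 10: 14/14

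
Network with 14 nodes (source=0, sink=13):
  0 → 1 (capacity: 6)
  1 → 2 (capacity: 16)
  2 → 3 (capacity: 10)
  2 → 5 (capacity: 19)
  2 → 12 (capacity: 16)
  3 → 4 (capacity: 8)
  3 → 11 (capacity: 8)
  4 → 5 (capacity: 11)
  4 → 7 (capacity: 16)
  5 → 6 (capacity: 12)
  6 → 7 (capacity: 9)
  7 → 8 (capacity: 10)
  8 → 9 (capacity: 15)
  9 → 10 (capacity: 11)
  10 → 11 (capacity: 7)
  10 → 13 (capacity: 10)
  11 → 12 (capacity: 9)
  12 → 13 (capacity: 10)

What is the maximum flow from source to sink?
Maximum flow = 6

Max flow: 6

Flow assignment:
  0 → 1: 6/6
  1 → 2: 6/16
  2 → 12: 6/16
  12 → 13: 6/10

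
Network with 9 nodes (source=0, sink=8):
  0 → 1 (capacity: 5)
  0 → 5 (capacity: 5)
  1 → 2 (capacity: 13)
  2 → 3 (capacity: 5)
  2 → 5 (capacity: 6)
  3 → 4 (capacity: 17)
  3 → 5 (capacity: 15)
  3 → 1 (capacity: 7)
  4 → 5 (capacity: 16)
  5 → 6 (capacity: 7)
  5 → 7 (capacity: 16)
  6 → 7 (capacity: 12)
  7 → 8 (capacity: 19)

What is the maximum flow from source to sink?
Maximum flow = 10

Max flow: 10

Flow assignment:
  0 → 1: 5/5
  0 → 5: 5/5
  1 → 2: 5/13
  2 → 5: 5/6
  5 → 7: 10/16
  7 → 8: 10/19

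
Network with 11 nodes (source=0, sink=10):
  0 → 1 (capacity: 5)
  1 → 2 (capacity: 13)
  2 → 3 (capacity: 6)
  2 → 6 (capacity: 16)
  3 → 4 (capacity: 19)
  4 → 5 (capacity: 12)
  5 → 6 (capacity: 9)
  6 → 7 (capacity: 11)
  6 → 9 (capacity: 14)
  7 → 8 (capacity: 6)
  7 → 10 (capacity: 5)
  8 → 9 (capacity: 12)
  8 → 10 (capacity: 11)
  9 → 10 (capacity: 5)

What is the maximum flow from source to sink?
Maximum flow = 5

Max flow: 5

Flow assignment:
  0 → 1: 5/5
  1 → 2: 5/13
  2 → 6: 5/16
  6 → 7: 5/11
  7 → 10: 5/5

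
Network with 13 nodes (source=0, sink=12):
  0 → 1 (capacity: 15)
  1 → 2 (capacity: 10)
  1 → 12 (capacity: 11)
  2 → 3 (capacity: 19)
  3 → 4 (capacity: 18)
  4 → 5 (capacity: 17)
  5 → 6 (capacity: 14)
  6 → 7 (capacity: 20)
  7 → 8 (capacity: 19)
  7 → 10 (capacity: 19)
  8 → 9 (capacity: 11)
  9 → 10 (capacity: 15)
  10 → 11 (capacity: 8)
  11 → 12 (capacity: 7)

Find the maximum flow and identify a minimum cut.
Max flow = 15, Min cut edges: (0,1)

Maximum flow: 15
Minimum cut: (0,1)
Partition: S = [0], T = [1, 2, 3, 4, 5, 6, 7, 8, 9, 10, 11, 12]

Max-flow min-cut theorem verified: both equal 15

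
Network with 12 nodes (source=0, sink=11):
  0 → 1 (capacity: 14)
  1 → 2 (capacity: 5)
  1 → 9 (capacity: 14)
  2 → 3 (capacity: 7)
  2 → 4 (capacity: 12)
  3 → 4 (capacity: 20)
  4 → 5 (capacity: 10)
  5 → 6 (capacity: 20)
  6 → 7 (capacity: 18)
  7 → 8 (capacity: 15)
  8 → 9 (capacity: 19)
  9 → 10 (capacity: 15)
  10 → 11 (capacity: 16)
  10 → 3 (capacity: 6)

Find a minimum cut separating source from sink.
Min cut value = 14, edges: (0,1)

Min cut value: 14
Partition: S = [0], T = [1, 2, 3, 4, 5, 6, 7, 8, 9, 10, 11]
Cut edges: (0,1)

By max-flow min-cut theorem, max flow = min cut = 14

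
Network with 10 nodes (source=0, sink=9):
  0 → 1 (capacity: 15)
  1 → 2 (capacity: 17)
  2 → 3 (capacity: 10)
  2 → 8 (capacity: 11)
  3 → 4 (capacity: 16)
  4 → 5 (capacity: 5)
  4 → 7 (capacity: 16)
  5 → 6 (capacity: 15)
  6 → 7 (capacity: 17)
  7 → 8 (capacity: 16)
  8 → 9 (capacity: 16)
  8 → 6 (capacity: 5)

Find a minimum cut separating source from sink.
Min cut value = 15, edges: (0,1)

Min cut value: 15
Partition: S = [0], T = [1, 2, 3, 4, 5, 6, 7, 8, 9]
Cut edges: (0,1)

By max-flow min-cut theorem, max flow = min cut = 15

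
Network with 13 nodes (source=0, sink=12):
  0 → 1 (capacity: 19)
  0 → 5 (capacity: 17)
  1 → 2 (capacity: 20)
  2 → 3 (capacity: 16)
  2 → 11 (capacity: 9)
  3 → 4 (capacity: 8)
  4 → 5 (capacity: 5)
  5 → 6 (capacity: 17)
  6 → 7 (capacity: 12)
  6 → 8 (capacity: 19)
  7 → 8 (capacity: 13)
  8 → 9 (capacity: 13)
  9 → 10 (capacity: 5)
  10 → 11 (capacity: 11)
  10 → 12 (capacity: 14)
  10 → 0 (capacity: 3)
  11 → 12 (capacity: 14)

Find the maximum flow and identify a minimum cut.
Max flow = 14, Min cut edges: (2,11), (9,10)

Maximum flow: 14
Minimum cut: (2,11), (9,10)
Partition: S = [0, 1, 2, 3, 4, 5, 6, 7, 8, 9], T = [10, 11, 12]

Max-flow min-cut theorem verified: both equal 14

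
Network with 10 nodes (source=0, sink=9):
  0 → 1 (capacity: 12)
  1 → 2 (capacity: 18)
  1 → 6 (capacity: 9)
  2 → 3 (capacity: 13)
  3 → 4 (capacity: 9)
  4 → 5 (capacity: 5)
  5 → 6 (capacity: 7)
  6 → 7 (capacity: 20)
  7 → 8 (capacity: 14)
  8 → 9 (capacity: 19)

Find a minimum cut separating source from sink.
Min cut value = 12, edges: (0,1)

Min cut value: 12
Partition: S = [0], T = [1, 2, 3, 4, 5, 6, 7, 8, 9]
Cut edges: (0,1)

By max-flow min-cut theorem, max flow = min cut = 12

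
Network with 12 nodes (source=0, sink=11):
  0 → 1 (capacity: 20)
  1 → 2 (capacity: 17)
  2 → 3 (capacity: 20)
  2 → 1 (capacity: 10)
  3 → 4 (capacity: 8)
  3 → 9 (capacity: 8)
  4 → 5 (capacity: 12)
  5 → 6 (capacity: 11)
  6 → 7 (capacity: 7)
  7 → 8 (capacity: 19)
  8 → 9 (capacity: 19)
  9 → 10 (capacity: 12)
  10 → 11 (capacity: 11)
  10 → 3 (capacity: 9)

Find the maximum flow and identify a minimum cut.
Max flow = 11, Min cut edges: (10,11)

Maximum flow: 11
Minimum cut: (10,11)
Partition: S = [0, 1, 2, 3, 4, 5, 6, 7, 8, 9, 10], T = [11]

Max-flow min-cut theorem verified: both equal 11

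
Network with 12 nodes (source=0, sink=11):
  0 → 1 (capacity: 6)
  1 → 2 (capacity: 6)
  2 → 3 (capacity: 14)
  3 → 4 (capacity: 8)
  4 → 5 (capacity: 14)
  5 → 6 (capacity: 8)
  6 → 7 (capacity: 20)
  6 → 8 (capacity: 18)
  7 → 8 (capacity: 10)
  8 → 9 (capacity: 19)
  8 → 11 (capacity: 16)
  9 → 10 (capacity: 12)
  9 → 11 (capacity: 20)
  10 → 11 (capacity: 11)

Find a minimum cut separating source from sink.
Min cut value = 6, edges: (1,2)

Min cut value: 6
Partition: S = [0, 1], T = [2, 3, 4, 5, 6, 7, 8, 9, 10, 11]
Cut edges: (1,2)

By max-flow min-cut theorem, max flow = min cut = 6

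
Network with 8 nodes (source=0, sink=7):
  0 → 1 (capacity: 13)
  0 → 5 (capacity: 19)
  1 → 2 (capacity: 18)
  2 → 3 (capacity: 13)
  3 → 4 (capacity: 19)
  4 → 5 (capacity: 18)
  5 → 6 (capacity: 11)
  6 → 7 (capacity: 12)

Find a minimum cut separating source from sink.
Min cut value = 11, edges: (5,6)

Min cut value: 11
Partition: S = [0, 1, 2, 3, 4, 5], T = [6, 7]
Cut edges: (5,6)

By max-flow min-cut theorem, max flow = min cut = 11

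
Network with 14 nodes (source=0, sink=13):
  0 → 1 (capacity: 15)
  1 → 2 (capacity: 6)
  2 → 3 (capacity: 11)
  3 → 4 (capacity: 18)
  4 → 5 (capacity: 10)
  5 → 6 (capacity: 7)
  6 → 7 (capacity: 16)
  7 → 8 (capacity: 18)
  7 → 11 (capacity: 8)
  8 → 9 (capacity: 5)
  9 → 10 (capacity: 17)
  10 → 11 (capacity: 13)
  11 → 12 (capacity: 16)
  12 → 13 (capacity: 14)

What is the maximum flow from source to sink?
Maximum flow = 6

Max flow: 6

Flow assignment:
  0 → 1: 6/15
  1 → 2: 6/6
  2 → 3: 6/11
  3 → 4: 6/18
  4 → 5: 6/10
  5 → 6: 6/7
  6 → 7: 6/16
  7 → 11: 6/8
  11 → 12: 6/16
  12 → 13: 6/14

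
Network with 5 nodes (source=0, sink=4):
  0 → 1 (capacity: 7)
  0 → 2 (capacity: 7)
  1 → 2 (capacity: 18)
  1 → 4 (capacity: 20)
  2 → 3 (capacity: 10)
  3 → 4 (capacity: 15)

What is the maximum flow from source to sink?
Maximum flow = 14

Max flow: 14

Flow assignment:
  0 → 1: 7/7
  0 → 2: 7/7
  1 → 4: 7/20
  2 → 3: 7/10
  3 → 4: 7/15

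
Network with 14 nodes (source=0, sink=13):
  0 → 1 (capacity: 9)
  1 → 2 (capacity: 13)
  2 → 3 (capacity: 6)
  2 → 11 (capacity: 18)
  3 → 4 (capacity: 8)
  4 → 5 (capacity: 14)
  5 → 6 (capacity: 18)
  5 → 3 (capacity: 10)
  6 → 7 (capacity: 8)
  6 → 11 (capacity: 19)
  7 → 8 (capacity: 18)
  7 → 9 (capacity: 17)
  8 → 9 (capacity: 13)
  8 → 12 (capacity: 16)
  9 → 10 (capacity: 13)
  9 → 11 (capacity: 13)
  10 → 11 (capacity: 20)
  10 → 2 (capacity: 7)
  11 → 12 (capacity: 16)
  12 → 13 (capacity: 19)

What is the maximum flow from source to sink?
Maximum flow = 9

Max flow: 9

Flow assignment:
  0 → 1: 9/9
  1 → 2: 9/13
  2 → 11: 9/18
  11 → 12: 9/16
  12 → 13: 9/19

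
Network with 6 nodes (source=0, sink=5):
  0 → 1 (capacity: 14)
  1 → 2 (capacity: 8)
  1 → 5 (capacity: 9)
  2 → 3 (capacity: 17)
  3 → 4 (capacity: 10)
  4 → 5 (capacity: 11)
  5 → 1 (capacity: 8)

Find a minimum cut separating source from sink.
Min cut value = 14, edges: (0,1)

Min cut value: 14
Partition: S = [0], T = [1, 2, 3, 4, 5]
Cut edges: (0,1)

By max-flow min-cut theorem, max flow = min cut = 14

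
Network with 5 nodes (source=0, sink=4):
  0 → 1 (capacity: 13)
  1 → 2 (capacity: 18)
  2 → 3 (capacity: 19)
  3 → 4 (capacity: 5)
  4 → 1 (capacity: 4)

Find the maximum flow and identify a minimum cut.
Max flow = 5, Min cut edges: (3,4)

Maximum flow: 5
Minimum cut: (3,4)
Partition: S = [0, 1, 2, 3], T = [4]

Max-flow min-cut theorem verified: both equal 5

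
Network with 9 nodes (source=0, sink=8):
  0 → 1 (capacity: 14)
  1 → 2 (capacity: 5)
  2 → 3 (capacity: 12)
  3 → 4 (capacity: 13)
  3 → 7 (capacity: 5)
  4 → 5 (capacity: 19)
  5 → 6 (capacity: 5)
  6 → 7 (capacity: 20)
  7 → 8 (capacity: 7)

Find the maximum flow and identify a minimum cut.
Max flow = 5, Min cut edges: (1,2)

Maximum flow: 5
Minimum cut: (1,2)
Partition: S = [0, 1], T = [2, 3, 4, 5, 6, 7, 8]

Max-flow min-cut theorem verified: both equal 5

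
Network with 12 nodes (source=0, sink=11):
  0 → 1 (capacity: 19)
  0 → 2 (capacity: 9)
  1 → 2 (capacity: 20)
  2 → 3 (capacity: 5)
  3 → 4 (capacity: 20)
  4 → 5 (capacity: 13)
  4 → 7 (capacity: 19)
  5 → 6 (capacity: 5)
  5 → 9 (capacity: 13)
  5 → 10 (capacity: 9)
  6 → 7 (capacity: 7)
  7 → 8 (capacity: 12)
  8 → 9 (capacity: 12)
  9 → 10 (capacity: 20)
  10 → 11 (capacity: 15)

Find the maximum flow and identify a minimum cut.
Max flow = 5, Min cut edges: (2,3)

Maximum flow: 5
Minimum cut: (2,3)
Partition: S = [0, 1, 2], T = [3, 4, 5, 6, 7, 8, 9, 10, 11]

Max-flow min-cut theorem verified: both equal 5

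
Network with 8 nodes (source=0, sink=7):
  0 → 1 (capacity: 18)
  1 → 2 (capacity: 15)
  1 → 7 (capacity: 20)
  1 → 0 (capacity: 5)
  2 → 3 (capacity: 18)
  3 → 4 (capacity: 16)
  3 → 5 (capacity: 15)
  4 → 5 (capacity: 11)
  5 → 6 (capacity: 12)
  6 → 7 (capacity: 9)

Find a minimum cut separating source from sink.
Min cut value = 18, edges: (0,1)

Min cut value: 18
Partition: S = [0], T = [1, 2, 3, 4, 5, 6, 7]
Cut edges: (0,1)

By max-flow min-cut theorem, max flow = min cut = 18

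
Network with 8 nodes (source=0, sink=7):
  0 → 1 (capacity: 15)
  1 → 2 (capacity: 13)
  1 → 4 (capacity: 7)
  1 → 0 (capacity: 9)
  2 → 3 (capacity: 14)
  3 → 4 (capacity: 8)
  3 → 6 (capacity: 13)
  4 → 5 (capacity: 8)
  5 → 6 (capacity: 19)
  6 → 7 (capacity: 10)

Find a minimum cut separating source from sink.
Min cut value = 10, edges: (6,7)

Min cut value: 10
Partition: S = [0, 1, 2, 3, 4, 5, 6], T = [7]
Cut edges: (6,7)

By max-flow min-cut theorem, max flow = min cut = 10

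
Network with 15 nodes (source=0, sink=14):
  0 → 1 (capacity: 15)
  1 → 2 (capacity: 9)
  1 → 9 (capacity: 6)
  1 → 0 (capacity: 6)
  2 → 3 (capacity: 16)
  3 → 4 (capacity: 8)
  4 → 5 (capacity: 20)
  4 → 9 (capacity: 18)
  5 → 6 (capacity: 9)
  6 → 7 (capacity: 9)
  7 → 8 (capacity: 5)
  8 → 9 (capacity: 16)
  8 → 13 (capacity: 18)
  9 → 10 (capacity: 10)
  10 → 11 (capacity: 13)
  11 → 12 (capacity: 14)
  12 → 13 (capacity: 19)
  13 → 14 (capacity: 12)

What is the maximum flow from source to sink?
Maximum flow = 12

Max flow: 12

Flow assignment:
  0 → 1: 12/15
  1 → 2: 8/9
  1 → 9: 4/6
  2 → 3: 8/16
  3 → 4: 8/8
  4 → 5: 5/20
  4 → 9: 3/18
  5 → 6: 5/9
  6 → 7: 5/9
  7 → 8: 5/5
  8 → 9: 2/16
  8 → 13: 3/18
  9 → 10: 9/10
  10 → 11: 9/13
  11 → 12: 9/14
  12 → 13: 9/19
  13 → 14: 12/12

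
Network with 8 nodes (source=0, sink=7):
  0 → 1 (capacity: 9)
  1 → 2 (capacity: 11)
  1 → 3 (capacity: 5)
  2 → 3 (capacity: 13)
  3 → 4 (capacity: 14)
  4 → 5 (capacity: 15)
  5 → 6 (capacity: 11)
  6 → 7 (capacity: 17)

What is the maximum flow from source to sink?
Maximum flow = 9

Max flow: 9

Flow assignment:
  0 → 1: 9/9
  1 → 2: 4/11
  1 → 3: 5/5
  2 → 3: 4/13
  3 → 4: 9/14
  4 → 5: 9/15
  5 → 6: 9/11
  6 → 7: 9/17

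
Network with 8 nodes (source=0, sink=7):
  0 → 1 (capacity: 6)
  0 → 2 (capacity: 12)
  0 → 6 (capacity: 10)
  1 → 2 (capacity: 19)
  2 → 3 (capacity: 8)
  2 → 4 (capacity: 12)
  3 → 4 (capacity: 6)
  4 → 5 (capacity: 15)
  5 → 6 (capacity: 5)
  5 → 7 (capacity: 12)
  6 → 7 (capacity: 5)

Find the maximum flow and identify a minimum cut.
Max flow = 17, Min cut edges: (5,7), (6,7)

Maximum flow: 17
Minimum cut: (5,7), (6,7)
Partition: S = [0, 1, 2, 3, 4, 5, 6], T = [7]

Max-flow min-cut theorem verified: both equal 17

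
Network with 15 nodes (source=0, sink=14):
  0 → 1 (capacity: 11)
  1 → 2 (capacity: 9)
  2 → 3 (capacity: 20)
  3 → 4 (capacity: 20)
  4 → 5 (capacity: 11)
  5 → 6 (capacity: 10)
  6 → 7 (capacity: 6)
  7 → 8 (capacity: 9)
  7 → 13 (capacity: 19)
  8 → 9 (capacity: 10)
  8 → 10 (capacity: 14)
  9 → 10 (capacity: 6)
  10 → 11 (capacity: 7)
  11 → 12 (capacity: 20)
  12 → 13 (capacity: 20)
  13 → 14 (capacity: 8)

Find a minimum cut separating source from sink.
Min cut value = 6, edges: (6,7)

Min cut value: 6
Partition: S = [0, 1, 2, 3, 4, 5, 6], T = [7, 8, 9, 10, 11, 12, 13, 14]
Cut edges: (6,7)

By max-flow min-cut theorem, max flow = min cut = 6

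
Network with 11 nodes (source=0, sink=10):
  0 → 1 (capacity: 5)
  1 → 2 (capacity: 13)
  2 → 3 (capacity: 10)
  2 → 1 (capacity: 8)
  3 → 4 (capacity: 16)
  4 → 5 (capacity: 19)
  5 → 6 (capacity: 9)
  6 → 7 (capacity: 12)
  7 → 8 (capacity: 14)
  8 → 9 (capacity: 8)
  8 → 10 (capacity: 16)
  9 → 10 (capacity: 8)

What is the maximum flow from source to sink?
Maximum flow = 5

Max flow: 5

Flow assignment:
  0 → 1: 5/5
  1 → 2: 5/13
  2 → 3: 5/10
  3 → 4: 5/16
  4 → 5: 5/19
  5 → 6: 5/9
  6 → 7: 5/12
  7 → 8: 5/14
  8 → 10: 5/16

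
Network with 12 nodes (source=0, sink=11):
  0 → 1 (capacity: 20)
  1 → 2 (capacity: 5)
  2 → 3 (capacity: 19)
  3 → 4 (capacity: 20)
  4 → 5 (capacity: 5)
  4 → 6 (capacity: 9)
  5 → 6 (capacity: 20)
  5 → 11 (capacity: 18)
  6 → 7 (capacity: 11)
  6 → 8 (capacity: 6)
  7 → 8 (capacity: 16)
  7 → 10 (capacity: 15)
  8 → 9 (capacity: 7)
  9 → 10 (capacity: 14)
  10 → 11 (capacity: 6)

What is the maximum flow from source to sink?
Maximum flow = 5

Max flow: 5

Flow assignment:
  0 → 1: 5/20
  1 → 2: 5/5
  2 → 3: 5/19
  3 → 4: 5/20
  4 → 5: 5/5
  5 → 11: 5/18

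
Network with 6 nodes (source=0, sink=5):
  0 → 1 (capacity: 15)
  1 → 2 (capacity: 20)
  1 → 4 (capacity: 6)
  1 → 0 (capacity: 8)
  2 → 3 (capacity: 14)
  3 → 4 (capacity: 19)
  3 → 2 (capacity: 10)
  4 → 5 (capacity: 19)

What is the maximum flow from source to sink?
Maximum flow = 15

Max flow: 15

Flow assignment:
  0 → 1: 15/15
  1 → 2: 9/20
  1 → 4: 6/6
  2 → 3: 9/14
  3 → 4: 9/19
  4 → 5: 15/19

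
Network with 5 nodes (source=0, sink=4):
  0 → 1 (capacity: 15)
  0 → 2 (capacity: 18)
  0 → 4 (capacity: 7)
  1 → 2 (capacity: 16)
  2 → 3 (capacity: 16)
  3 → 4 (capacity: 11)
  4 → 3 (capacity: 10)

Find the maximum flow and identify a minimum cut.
Max flow = 18, Min cut edges: (0,4), (3,4)

Maximum flow: 18
Minimum cut: (0,4), (3,4)
Partition: S = [0, 1, 2, 3], T = [4]

Max-flow min-cut theorem verified: both equal 18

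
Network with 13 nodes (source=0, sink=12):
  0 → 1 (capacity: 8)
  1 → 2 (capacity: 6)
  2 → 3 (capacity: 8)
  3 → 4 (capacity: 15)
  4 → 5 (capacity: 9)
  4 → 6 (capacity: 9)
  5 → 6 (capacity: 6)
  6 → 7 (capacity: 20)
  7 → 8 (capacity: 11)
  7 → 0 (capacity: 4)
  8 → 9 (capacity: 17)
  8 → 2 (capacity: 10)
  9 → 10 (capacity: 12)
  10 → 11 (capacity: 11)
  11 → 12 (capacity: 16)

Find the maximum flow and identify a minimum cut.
Max flow = 6, Min cut edges: (1,2)

Maximum flow: 6
Minimum cut: (1,2)
Partition: S = [0, 1], T = [2, 3, 4, 5, 6, 7, 8, 9, 10, 11, 12]

Max-flow min-cut theorem verified: both equal 6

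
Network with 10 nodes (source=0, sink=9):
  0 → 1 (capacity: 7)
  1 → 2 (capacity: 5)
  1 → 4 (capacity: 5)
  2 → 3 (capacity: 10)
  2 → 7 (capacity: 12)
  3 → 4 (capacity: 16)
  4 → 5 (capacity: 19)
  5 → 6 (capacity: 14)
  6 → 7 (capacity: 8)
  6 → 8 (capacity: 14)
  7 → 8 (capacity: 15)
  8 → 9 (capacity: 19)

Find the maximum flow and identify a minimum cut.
Max flow = 7, Min cut edges: (0,1)

Maximum flow: 7
Minimum cut: (0,1)
Partition: S = [0], T = [1, 2, 3, 4, 5, 6, 7, 8, 9]

Max-flow min-cut theorem verified: both equal 7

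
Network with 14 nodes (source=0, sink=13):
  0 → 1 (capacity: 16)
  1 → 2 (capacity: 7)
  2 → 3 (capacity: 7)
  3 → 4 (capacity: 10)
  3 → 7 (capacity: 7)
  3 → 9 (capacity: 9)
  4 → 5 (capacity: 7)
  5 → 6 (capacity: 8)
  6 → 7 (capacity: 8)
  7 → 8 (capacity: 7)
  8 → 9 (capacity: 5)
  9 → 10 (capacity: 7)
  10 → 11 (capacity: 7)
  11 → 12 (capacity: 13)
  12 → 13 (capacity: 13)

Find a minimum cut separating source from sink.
Min cut value = 7, edges: (10,11)

Min cut value: 7
Partition: S = [0, 1, 2, 3, 4, 5, 6, 7, 8, 9, 10], T = [11, 12, 13]
Cut edges: (10,11)

By max-flow min-cut theorem, max flow = min cut = 7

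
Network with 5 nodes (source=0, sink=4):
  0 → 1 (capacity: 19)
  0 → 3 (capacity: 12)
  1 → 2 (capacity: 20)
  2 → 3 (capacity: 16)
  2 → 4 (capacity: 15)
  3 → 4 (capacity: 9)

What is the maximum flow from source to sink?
Maximum flow = 24

Max flow: 24

Flow assignment:
  0 → 1: 19/19
  0 → 3: 5/12
  1 → 2: 19/20
  2 → 3: 4/16
  2 → 4: 15/15
  3 → 4: 9/9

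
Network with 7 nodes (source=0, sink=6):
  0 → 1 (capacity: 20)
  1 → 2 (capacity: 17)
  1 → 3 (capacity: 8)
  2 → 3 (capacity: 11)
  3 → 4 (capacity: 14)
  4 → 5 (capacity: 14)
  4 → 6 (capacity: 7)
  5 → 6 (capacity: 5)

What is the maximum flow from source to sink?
Maximum flow = 12

Max flow: 12

Flow assignment:
  0 → 1: 12/20
  1 → 2: 11/17
  1 → 3: 1/8
  2 → 3: 11/11
  3 → 4: 12/14
  4 → 5: 5/14
  4 → 6: 7/7
  5 → 6: 5/5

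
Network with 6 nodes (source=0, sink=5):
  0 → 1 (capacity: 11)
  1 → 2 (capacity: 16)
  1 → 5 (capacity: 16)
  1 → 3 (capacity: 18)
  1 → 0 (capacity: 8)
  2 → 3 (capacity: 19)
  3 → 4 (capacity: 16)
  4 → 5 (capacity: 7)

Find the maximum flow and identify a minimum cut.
Max flow = 11, Min cut edges: (0,1)

Maximum flow: 11
Minimum cut: (0,1)
Partition: S = [0], T = [1, 2, 3, 4, 5]

Max-flow min-cut theorem verified: both equal 11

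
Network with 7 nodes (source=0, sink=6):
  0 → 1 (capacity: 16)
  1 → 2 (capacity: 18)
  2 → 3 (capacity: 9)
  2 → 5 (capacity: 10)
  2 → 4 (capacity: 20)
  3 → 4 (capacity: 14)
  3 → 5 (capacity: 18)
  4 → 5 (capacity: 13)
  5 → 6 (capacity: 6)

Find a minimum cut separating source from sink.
Min cut value = 6, edges: (5,6)

Min cut value: 6
Partition: S = [0, 1, 2, 3, 4, 5], T = [6]
Cut edges: (5,6)

By max-flow min-cut theorem, max flow = min cut = 6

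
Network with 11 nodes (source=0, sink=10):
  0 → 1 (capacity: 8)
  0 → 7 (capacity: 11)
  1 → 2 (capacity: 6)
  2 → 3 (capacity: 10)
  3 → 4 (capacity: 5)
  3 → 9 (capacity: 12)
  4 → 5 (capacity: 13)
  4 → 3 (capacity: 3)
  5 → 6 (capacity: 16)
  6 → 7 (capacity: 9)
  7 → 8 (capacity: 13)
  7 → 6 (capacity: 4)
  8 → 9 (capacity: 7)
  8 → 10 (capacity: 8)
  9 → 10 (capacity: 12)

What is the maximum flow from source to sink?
Maximum flow = 17

Max flow: 17

Flow assignment:
  0 → 1: 6/8
  0 → 7: 11/11
  1 → 2: 6/6
  2 → 3: 6/10
  3 → 9: 6/12
  7 → 8: 11/13
  8 → 9: 3/7
  8 → 10: 8/8
  9 → 10: 9/12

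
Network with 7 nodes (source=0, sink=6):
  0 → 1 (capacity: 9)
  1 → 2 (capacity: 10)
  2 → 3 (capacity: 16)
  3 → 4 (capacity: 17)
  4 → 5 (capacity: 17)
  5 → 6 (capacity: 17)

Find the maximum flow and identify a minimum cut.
Max flow = 9, Min cut edges: (0,1)

Maximum flow: 9
Minimum cut: (0,1)
Partition: S = [0], T = [1, 2, 3, 4, 5, 6]

Max-flow min-cut theorem verified: both equal 9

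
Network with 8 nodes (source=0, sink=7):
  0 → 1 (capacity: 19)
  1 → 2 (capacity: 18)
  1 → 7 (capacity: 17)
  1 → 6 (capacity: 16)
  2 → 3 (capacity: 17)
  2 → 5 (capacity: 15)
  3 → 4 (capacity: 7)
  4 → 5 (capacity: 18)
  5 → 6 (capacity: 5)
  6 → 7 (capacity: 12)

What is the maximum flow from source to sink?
Maximum flow = 19

Max flow: 19

Flow assignment:
  0 → 1: 19/19
  1 → 7: 17/17
  1 → 6: 2/16
  6 → 7: 2/12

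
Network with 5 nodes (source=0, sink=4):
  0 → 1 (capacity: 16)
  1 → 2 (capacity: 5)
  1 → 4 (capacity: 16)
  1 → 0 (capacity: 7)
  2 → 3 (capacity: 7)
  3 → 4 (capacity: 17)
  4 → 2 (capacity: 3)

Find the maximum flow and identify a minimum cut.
Max flow = 16, Min cut edges: (0,1)

Maximum flow: 16
Minimum cut: (0,1)
Partition: S = [0], T = [1, 2, 3, 4]

Max-flow min-cut theorem verified: both equal 16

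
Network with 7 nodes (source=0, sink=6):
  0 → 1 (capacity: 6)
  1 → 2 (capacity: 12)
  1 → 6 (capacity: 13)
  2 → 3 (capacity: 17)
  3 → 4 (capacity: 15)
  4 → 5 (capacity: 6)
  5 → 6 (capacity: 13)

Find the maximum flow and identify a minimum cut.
Max flow = 6, Min cut edges: (0,1)

Maximum flow: 6
Minimum cut: (0,1)
Partition: S = [0], T = [1, 2, 3, 4, 5, 6]

Max-flow min-cut theorem verified: both equal 6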